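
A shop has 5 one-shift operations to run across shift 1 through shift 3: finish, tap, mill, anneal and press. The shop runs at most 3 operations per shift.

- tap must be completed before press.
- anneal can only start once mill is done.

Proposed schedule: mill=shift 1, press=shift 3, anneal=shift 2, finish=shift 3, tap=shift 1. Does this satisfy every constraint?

The shop runs at most 3 operations per shift — holds.
anneal can only start once mill is done — holds.
tap must be completed before press — holds.

Yes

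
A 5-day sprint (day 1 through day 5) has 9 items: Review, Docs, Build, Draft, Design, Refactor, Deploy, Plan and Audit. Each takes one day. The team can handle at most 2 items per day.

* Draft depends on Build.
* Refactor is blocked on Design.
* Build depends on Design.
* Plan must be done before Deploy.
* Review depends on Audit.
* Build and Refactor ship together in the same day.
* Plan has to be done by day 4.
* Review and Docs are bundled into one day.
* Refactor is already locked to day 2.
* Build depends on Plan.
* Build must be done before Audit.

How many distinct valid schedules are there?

Splitting on Review: it can be day 4 (3), day 5 (6). Listing each branch's schedules as (Docs, Build, Draft, Design, Refactor, Deploy, Plan, Audit) by day number:
Review=day 4: (4,2,3,1,2,5,1,3) (4,2,5,1,2,3,1,3) (4,2,5,1,2,5,1,3) — 3.
Review=day 5: (5,2,3,1,2,3,1,4) (5,2,3,1,2,4,1,3) (5,2,3,1,2,4,1,4) (5,2,4,1,2,3,1,3) (5,2,4,1,2,3,1,4) (5,2,4,1,2,4,1,3) — 6.
Summing: 3 + 6 = 9.

9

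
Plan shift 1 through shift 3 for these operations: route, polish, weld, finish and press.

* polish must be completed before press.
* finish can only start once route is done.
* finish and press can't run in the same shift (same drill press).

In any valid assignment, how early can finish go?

shift 2

Precedence pushes finish to at least shift 2.
finish at shift 2 is achievable: finish=shift 2; press=shift 3; route=shift 1; weld=shift 1; polish=shift 1.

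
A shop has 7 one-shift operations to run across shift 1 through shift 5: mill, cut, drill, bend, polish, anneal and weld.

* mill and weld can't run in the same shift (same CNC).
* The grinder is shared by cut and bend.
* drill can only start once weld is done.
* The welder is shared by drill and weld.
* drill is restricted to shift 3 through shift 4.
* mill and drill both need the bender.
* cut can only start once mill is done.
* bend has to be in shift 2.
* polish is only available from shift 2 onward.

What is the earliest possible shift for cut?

shift 3

Precedence pushes cut to at least shift 2.
cut at shift 3 is achievable: cut=shift 3; mill=shift 1; drill=shift 3; bend=shift 2; anneal=shift 1; polish=shift 2; weld=shift 2.
Nothing earlier works — the conflict constraints rule out every shift before shift 3.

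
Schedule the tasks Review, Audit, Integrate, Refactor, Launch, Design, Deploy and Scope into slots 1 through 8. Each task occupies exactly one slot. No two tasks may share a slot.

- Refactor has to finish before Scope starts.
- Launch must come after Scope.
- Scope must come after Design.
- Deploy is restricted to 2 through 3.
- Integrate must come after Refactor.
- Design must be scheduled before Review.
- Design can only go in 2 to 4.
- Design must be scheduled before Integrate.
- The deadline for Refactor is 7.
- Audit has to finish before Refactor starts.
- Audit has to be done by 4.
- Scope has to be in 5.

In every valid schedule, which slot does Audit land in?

Audit's own window allows nothing later than 4; downstream work caps Audit at 3.
So Audit is pinned to 1.

1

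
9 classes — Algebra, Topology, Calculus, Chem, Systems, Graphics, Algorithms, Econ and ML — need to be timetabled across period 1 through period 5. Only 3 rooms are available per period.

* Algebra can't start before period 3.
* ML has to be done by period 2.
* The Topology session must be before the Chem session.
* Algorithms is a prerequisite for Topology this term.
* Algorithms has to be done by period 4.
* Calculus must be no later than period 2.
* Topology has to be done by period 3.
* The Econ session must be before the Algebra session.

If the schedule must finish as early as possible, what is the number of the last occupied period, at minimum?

3

The precedence chain requires at least 3 distinct periods.
With at most 3 per period and 9 classes, at least 3 periods are needed.
3 works (last occupied period: period 3): for example Chem -> period 3; Systems -> period 2; Algebra -> period 3; Econ -> period 2; Graphics -> period 3; Topology -> period 2; ML -> period 1; Algorithms -> period 1; Calculus -> period 1.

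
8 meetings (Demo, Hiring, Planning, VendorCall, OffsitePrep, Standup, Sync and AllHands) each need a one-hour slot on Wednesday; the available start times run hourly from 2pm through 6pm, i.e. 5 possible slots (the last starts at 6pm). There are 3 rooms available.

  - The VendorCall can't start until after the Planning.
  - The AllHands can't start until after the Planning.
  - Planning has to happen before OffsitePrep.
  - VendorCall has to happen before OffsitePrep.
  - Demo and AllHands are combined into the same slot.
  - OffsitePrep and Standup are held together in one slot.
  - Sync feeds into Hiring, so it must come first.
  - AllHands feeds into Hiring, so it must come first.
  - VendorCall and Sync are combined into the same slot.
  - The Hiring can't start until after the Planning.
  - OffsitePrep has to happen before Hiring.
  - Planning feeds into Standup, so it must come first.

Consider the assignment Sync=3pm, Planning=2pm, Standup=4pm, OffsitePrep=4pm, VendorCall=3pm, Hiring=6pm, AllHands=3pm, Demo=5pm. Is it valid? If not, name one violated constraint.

No — it violates: Demo and AllHands are combined into the same slot

The Hiring can't start until after the Planning — holds.
OffsitePrep and Standup are held together in one slot — holds.
Planning feeds into Standup, so it must come first — holds.
Planning has to happen before OffsitePrep — holds.
Sync feeds into Hiring, so it must come first — holds.
OffsitePrep has to happen before Hiring — holds.
Demo and AllHands are combined into the same slot — violated.
AllHands feeds into Hiring, so it must come first — holds.
VendorCall and Sync are combined into the same slot — holds.
The AllHands can't start until after the Planning — holds.
There are 3 rooms available — holds.
VendorCall has to happen before OffsitePrep — holds.
The VendorCall can't start until after the Planning — holds.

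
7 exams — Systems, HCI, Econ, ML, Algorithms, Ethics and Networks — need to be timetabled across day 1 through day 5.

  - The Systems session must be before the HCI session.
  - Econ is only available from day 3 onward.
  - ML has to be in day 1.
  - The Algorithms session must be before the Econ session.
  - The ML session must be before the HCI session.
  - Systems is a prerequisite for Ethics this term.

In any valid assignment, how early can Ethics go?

Precedence pushes Ethics to at least day 2.
Ethics at day 2 is achievable: Econ=day 3; Ethics=day 2; Networks=day 1; HCI=day 2; Systems=day 1; ML=day 1; Algorithms=day 1.

day 2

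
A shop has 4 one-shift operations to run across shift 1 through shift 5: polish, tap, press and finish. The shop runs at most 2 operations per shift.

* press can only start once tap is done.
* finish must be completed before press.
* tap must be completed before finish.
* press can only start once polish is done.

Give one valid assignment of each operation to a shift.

finish in shift 2, press in shift 3, tap in shift 1, polish in shift 1

Checking: tap(shift 1) before press(shift 3); polish(shift 1) before press(shift 3); tap(shift 1) before finish(shift 2); finish(shift 2) before press(shift 3); max 2 per shift (cap 2).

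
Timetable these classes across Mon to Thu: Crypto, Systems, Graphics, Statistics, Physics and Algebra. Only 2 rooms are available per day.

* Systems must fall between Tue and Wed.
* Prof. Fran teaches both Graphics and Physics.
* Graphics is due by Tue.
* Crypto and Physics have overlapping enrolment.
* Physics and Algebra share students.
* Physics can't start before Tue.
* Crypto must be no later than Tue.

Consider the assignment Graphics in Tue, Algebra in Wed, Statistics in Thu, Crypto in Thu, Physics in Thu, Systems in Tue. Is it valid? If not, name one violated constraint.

No — it violates: Crypto must be no later than Tue

Systems must fall between Tue and Wed — holds.
Only 2 rooms are available per day — violated.
Physics and Algebra share students — holds.
Physics can't start before Tue — holds.
Crypto must be no later than Tue — violated.
Crypto and Physics have overlapping enrolment — violated.
Graphics is due by Tue — holds.
Prof. Fran teaches both Graphics and Physics — holds.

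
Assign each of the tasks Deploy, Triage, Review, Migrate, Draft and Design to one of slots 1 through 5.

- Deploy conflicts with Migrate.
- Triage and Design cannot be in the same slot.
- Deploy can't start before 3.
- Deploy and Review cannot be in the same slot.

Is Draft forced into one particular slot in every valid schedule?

No

Draft can be 1 (e.g. Deploy -> 3; Triage -> 1; Review -> 1; Design -> 2; Migrate -> 1; Draft -> 1) or 2 (e.g. Migrate=1, Deploy=3, Draft=2, Design=2, Triage=1, Review=1).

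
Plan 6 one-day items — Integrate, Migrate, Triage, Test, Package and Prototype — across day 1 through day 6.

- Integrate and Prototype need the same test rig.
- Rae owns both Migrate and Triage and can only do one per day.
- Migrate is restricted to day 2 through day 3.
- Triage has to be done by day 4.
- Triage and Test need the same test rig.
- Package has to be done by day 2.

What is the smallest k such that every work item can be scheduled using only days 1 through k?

Migrate can't be placed before day 2, so the schedule must run through at least day 2.
2 works (last occupied day: day 2): for example Prototype in day 2; Migrate in day 2; Integrate in day 1; Triage in day 1; Test in day 2; Package in day 1.

2 days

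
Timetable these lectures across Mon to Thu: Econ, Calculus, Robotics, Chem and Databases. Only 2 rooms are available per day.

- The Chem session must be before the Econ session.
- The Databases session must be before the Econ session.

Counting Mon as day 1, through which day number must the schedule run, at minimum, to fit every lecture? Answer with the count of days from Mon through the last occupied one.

3

The precedence chain requires at least 2 distinct days.
With at most 2 per day and 5 lectures, at least 3 days are needed.
3 works (last occupied day: Wed): for example Calculus in Tue, Robotics in Wed, Chem in Mon, Econ in Tue, Databases in Mon.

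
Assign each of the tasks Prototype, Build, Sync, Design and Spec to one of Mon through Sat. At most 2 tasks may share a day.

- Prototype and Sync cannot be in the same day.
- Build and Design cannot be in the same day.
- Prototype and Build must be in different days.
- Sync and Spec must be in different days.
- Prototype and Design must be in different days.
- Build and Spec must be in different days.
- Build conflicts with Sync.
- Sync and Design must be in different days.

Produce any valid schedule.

Spec -> Mon, Prototype -> Mon, Sync -> Wed, Design -> Thu, Build -> Tue

Checking: Sync(Wed) != Spec(Mon); Build(Tue) != Sync(Wed); Prototype(Mon) != Design(Thu); Build(Tue) != Design(Thu); Prototype(Mon) != Sync(Wed); Sync(Wed) != Design(Thu); Build(Tue) != Spec(Mon); Prototype(Mon) != Build(Tue); max 2 per day (cap 2).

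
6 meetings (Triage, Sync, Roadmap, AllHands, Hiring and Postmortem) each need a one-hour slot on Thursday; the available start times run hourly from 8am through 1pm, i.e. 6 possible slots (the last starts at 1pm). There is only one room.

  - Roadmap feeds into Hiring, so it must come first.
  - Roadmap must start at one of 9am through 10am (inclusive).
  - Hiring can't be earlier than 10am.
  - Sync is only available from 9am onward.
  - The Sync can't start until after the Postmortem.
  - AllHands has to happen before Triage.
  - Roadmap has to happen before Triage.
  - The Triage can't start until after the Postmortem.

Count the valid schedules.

35

Splitting on Triage: it can be 11am (8), 12pm (12), 1pm (15). Listing each branch's schedules as (Sync, Roadmap, AllHands, Hiring, Postmortem):
Triage=11am: (12pm,9am,8am,1pm,10am) (12pm,9am,10am,1pm,8am) (12pm,10am,8am,1pm,9am) (12pm,10am,9am,1pm,8am) (1pm,9am,8am,12pm,10am) (1pm,9am,10am,12pm,8am) (1pm,10am,8am,12pm,9am) (1pm,10am,9am,12pm,8am) — 8.
Triage=12pm: (9am,10am,11am,1pm,8am) (10am,9am,11am,1pm,8am) (11am,9am,8am,1pm,10am) (11am,9am,10am,1pm,8am) (11am,10am,8am,1pm,9am) (11am,10am,9am,1pm,8am) (1pm,9am,8am,10am,11am) (1pm,9am,8am,11am,10am) (1pm,9am,10am,11am,8am) (1pm,9am,11am,10am,8am) (1pm,10am,8am,11am,9am) (1pm,10am,9am,11am,8am) — 12.
Triage=1pm: (9am,10am,11am,12pm,8am) (9am,10am,12pm,11am,8am) (10am,9am,11am,12pm,8am) (10am,9am,12pm,11am,8am) (11am,9am,8am,12pm,10am) (11am,9am,10am,12pm,8am) (11am,9am,12pm,10am,8am) (11am,10am,8am,12pm,9am) (11am,10am,9am,12pm,8am) (12pm,9am,8am,10am,11am) (12pm,9am,8am,11am,10am) (12pm,9am,10am,11am,8am) (12pm,9am,11am,10am,8am) (12pm,10am,8am,11am,9am) (12pm,10am,9am,11am,8am) — 15.
Summing: 8 + 12 + 15 = 35.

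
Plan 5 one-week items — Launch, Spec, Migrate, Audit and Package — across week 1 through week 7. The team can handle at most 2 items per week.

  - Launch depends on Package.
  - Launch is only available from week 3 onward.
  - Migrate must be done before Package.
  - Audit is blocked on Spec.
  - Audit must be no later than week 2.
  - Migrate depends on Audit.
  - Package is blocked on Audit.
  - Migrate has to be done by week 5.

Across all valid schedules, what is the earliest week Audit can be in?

Precedence pushes Audit to at least week 2; Audit's own window allows nothing later than week 2.
Audit at week 2 is achievable: Package=week 4, Migrate=week 3, Spec=week 1, Launch=week 5, Audit=week 2.

week 2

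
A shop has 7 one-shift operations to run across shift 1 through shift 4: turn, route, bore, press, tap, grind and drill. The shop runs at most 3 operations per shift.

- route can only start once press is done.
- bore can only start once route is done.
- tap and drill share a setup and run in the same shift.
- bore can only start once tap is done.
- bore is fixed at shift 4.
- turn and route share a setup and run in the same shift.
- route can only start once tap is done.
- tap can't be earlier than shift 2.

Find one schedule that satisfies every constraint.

bore=shift 4; drill=shift 2; tap=shift 2; press=shift 1; route=shift 3; turn=shift 3; grind=shift 1

Checking: press(shift 1) before route(shift 3); route(shift 3) before bore(shift 4); tap(shift 2) before bore(shift 4); tap(shift 2) before route(shift 3); tap = drill = shift 2; turn = route = shift 3; tap=shift 2 in [shift 2,shift 4]; bore=shift 4 in [shift 4,shift 4]; max 2 per shift (cap 3).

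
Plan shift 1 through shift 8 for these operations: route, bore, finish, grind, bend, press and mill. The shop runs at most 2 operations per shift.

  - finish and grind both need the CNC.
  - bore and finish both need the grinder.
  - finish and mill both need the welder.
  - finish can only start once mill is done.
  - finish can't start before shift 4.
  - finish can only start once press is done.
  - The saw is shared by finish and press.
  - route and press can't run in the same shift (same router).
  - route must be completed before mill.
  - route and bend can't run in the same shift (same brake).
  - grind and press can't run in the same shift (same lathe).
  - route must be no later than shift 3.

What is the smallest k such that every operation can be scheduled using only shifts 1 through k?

The precedence chain requires at least 3 distinct shifts.
With at most 2 per shift and 7 operations, at least 4 shifts are needed.
finish can't be placed before shift 4, so the schedule must run through at least shift 4.
4 works (last occupied shift: shift 4): for example mill=shift 2, bore=shift 1, bend=shift 3, grind=shift 3, press=shift 2, route=shift 1, finish=shift 4.

4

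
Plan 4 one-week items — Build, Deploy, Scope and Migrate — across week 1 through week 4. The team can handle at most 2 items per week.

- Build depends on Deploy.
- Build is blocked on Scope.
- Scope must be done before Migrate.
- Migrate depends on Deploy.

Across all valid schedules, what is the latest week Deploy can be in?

Downstream work caps Deploy at week 3.
Deploy at week 3 is achievable: Deploy in week 3; Scope in week 1; Migrate in week 4; Build in week 4.

week 3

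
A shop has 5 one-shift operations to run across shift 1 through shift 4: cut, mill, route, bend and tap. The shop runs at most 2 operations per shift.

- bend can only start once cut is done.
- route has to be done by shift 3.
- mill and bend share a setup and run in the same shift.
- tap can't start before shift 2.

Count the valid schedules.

Splitting on cut: it can be shift 1 (14), shift 2 (8), shift 3 (5). Listing each branch's schedules as (mill, route, bend, tap) by shift number:
cut=shift 1: (2,1,2,3) (2,1,2,4) (2,3,2,3) (2,3,2,4) (3,1,3,2) (3,1,3,4) (3,2,3,2) (3,2,3,4) (4,1,4,2) (4,1,4,3) (4,2,4,2) (4,2,4,3) (4,3,4,2) (4,3,4,3) — 14.
cut=shift 2: (3,1,3,2) (3,1,3,4) (3,2,3,4) (4,1,4,2) (4,1,4,3) (4,2,4,3) (4,3,4,2) (4,3,4,3) — 8.
cut=shift 3: (4,1,4,2) (4,1,4,3) (4,2,4,2) (4,2,4,3) (4,3,4,2) — 5.
Summing: 14 + 8 + 5 = 27.

27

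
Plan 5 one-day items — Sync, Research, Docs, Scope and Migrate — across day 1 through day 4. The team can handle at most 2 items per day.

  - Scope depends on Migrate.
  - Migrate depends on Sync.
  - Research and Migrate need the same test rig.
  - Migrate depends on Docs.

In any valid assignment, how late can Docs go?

day 2

Downstream work caps Docs at day 2.
Docs at day 2 is achievable: Research in day 1, Sync in day 1, Scope in day 4, Docs in day 2, Migrate in day 3.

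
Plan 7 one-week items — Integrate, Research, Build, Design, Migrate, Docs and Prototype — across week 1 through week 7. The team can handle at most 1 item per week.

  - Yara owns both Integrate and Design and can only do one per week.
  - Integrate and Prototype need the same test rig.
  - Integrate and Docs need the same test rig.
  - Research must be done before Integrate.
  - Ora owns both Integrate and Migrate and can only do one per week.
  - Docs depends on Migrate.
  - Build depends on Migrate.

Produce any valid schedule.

Build=week 4, Migrate=week 1, Integrate=week 3, Design=week 6, Prototype=week 7, Research=week 2, Docs=week 5

Checking: Migrate(week 1) before Build(week 4); Research(week 2) before Integrate(week 3); Migrate(week 1) before Docs(week 5); Integrate(week 3) != Prototype(week 7); Integrate(week 3) != Design(week 6); Integrate(week 3) != Migrate(week 1); Integrate(week 3) != Docs(week 5); max 1 per week (cap 1).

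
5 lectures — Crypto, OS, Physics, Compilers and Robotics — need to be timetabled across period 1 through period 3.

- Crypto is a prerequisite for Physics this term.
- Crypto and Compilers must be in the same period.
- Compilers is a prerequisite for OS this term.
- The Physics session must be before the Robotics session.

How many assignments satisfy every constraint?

Enumerating: Compilers=period 1, Crypto=period 1, Robotics=period 3, OS=period 2, Physics=period 2 | Robotics -> period 3, OS -> period 3, Physics -> period 2, Compilers -> period 1, Crypto -> period 1.

2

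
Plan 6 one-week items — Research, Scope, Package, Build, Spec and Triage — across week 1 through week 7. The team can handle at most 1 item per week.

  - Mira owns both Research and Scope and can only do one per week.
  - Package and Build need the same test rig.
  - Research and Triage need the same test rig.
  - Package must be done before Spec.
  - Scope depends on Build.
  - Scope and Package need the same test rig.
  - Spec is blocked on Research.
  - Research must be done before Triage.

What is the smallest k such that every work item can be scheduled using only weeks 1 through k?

The precedence chain requires at least 2 distinct weeks.
With at most 1 per week and 6 work items, at least 6 weeks are needed.
6 works (last occupied week: week 6): for example Build=week 4, Triage=week 6, Package=week 2, Spec=week 3, Scope=week 5, Research=week 1.

6 weeks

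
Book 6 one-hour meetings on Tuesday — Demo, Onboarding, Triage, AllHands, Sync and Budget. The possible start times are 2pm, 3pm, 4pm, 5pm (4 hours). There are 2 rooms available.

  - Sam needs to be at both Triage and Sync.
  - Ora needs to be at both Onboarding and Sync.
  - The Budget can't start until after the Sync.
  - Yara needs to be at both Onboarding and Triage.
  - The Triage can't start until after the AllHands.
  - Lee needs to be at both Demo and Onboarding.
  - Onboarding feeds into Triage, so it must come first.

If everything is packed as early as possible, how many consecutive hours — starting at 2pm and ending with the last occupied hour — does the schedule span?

The precedence chain requires at least 2 distinct hours.
With at most 2 per hour and 6 meetings, at least 3 hours are needed.
3 works (last occupied hour: 4pm): for example Onboarding in 2pm; Budget in 4pm; Triage in 4pm; Demo in 3pm; AllHands in 2pm; Sync in 3pm.

3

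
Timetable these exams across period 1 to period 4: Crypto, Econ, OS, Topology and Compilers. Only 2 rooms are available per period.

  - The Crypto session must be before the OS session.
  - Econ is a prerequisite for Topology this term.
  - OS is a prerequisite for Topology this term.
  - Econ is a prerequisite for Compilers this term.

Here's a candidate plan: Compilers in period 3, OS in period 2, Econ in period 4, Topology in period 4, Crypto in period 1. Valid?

Econ is a prerequisite for Compilers this term — violated.
Only 2 rooms are available per period — holds.
The Crypto session must be before the OS session — holds.
OS is a prerequisite for Topology this term — holds.
Econ is a prerequisite for Topology this term — violated.

No — it violates: Econ is a prerequisite for Compilers this term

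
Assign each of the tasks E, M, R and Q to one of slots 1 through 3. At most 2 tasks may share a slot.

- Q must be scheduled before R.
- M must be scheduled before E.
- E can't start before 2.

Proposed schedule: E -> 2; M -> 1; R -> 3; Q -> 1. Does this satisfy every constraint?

Yes

At most 2 tasks may share a slot — holds.
Q must be scheduled before R — holds.
E can't start before 2 — holds.
M must be scheduled before E — holds.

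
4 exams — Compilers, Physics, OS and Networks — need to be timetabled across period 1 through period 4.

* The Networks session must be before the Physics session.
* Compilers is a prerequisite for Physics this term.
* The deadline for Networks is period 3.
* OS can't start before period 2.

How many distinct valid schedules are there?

42

Splitting on Compilers: it can be period 1 (18), period 2 (15), period 3 (9). Listing each branch's schedules as (Physics, OS, Networks) by period number:
Compilers=period 1: (2,2,1) (2,3,1) (2,4,1) (3,2,1) (3,2,2) (3,3,1) (3,3,2) (3,4,1) (3,4,2) (4,2,1) (4,2,2) (4,2,3) (4,3,1) (4,3,2) (4,3,3) (4,4,1) (4,4,2) (4,4,3) — 18.
Compilers=period 2: (3,2,1) (3,2,2) (3,3,1) (3,3,2) (3,4,1) (3,4,2) (4,2,1) (4,2,2) (4,2,3) (4,3,1) (4,3,2) (4,3,3) (4,4,1) (4,4,2) (4,4,3) — 15.
Compilers=period 3: (4,2,1) (4,2,2) (4,2,3) (4,3,1) (4,3,2) (4,3,3) (4,4,1) (4,4,2) (4,4,3) — 9.
Summing: 18 + 15 + 9 = 42.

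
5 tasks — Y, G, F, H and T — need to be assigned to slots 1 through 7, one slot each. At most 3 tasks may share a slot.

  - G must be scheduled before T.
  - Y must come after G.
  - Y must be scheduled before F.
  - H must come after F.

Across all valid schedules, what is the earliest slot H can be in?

Precedence pushes H to at least 4.
H at 4 is achievable: H=4; F=3; T=2; Y=2; G=1.

4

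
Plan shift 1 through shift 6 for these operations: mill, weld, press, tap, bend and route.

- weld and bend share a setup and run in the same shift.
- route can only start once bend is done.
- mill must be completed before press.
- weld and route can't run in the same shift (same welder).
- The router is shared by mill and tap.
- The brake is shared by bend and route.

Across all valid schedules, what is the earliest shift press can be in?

shift 2

Precedence pushes press to at least shift 2.
press at shift 2 is achievable: mill=shift 1, route=shift 2, bend=shift 1, press=shift 2, weld=shift 1, tap=shift 2.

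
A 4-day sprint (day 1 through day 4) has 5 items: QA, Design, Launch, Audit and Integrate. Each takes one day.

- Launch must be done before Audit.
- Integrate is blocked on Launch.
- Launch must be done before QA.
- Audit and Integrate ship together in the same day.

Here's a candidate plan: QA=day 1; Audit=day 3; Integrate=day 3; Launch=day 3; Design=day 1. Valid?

Invalid. Launch must be done before QA.

Launch must be done before QA — violated.
Audit and Integrate ship together in the same day — holds.
Integrate is blocked on Launch — violated.
Launch must be done before Audit — violated.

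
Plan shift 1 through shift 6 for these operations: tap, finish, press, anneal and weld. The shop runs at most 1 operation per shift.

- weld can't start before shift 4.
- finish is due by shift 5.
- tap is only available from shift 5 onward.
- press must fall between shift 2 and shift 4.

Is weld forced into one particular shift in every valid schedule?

No

weld can be shift 4 (e.g. press=shift 2; weld=shift 4; finish=shift 1; tap=shift 5; anneal=shift 3) or shift 5 (e.g. press in shift 2, finish in shift 1, tap in shift 6, anneal in shift 3, weld in shift 5).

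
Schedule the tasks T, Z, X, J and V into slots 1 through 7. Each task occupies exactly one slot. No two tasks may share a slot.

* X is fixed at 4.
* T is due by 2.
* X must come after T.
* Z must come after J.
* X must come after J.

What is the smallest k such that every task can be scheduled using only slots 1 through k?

5 slots

The precedence chain requires at least 2 distinct slots.
With at most 1 per slot and 5 tasks, at least 5 slots are needed.
X can't be placed before 4, so the schedule must run through at least slot 4.
5 works (last occupied slot: 5): for example T=1, X=4, J=2, V=5, Z=3.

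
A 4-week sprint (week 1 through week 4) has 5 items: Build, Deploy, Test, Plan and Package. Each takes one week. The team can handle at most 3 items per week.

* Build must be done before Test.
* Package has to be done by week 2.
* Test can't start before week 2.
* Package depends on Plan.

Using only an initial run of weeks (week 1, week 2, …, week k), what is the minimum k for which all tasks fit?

The precedence chain requires at least 2 distinct weeks.
With at most 3 per week and 5 tasks, at least 2 weeks are needed.
2 works (last occupied week: week 2): for example Plan -> week 1, Deploy -> week 1, Test -> week 2, Build -> week 1, Package -> week 2.

2 weeks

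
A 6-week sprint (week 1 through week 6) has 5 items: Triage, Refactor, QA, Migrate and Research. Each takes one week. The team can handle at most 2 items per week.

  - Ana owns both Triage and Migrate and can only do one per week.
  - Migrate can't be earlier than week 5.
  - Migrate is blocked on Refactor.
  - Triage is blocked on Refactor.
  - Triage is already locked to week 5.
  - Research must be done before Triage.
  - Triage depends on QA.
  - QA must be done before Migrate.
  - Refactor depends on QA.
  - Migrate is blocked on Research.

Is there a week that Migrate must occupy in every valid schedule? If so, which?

Migrate's window is week 5–week 6.
Triage is fixed at week 5, and Migrate can't share a week with Triage.
So Migrate must be week 6.

week 6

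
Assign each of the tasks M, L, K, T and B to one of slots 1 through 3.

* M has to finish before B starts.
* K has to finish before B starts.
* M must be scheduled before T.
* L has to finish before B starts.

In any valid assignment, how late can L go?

Downstream work caps L at 2.
L at 2 is achievable: M -> 1, B -> 3, L -> 2, K -> 1, T -> 2.

2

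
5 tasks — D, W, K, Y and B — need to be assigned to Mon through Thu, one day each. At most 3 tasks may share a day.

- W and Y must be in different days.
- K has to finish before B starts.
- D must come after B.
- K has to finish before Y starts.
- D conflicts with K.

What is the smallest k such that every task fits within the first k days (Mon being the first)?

The precedence chain requires at least 3 distinct days.
With at most 3 per day and 5 tasks, at least 2 days are needed.
3 works (last occupied day: Wed): for example D in Wed, B in Tue, K in Mon, W in Mon, Y in Tue.

3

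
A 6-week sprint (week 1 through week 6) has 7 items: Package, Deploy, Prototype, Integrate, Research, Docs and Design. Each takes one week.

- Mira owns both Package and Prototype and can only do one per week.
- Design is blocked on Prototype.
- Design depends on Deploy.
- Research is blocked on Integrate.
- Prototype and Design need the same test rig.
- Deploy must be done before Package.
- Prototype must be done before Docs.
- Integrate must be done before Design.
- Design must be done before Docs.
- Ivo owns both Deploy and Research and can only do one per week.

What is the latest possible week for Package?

week 6

Precedence pushes Package to at least week 2.
Package at week 6 is achievable: Prototype -> week 1; Research -> week 2; Package -> week 6; Deploy -> week 1; Design -> week 2; Integrate -> week 1; Docs -> week 3.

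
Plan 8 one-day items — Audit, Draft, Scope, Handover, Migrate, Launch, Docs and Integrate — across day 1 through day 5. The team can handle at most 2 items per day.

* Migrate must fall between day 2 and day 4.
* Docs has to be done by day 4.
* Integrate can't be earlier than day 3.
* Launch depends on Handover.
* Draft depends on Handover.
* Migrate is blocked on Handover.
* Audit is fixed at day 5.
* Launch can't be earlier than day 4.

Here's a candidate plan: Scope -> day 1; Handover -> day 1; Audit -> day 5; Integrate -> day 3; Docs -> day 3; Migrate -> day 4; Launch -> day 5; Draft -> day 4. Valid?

Yes

The team can handle at most 2 items per day — holds.
Draft depends on Handover — holds.
Audit is fixed at day 5 — holds.
Migrate is blocked on Handover — holds.
Launch can't be earlier than day 4 — holds.
Launch depends on Handover — holds.
Integrate can't be earlier than day 3 — holds.
Migrate must fall between day 2 and day 4 — holds.
Docs has to be done by day 4 — holds.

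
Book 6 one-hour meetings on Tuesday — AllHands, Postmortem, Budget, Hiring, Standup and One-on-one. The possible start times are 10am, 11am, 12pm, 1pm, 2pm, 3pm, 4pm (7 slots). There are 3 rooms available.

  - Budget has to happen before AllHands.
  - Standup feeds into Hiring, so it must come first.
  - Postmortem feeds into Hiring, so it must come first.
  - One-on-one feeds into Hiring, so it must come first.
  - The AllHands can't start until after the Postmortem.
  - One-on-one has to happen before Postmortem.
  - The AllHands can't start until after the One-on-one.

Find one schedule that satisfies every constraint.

Standup in 10am; Hiring in 12pm; One-on-one in 10am; Postmortem in 11am; AllHands in 12pm; Budget in 10am

Checking: Budget(10am) before AllHands(12pm); One-on-one(10am) before Hiring(12pm); Standup(10am) before Hiring(12pm); One-on-one(10am) before AllHands(12pm); Postmortem(11am) before Hiring(12pm); Postmortem(11am) before AllHands(12pm); One-on-one(10am) before Postmortem(11am); max 3 per slot (cap 3).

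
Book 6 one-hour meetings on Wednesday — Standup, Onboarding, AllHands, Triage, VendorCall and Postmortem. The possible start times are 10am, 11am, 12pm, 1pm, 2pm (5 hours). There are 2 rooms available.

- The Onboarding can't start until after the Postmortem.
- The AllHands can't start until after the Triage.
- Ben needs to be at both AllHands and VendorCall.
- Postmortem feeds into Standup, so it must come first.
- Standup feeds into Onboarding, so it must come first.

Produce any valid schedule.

Standup in 11am; VendorCall in 12pm; AllHands in 11am; Postmortem in 10am; Triage in 10am; Onboarding in 12pm

Checking: Postmortem(10am) before Standup(11am); Postmortem(10am) before Onboarding(12pm); Triage(10am) before AllHands(11am); Standup(11am) before Onboarding(12pm); AllHands(11am) != VendorCall(12pm); max 2 per hour (cap 2).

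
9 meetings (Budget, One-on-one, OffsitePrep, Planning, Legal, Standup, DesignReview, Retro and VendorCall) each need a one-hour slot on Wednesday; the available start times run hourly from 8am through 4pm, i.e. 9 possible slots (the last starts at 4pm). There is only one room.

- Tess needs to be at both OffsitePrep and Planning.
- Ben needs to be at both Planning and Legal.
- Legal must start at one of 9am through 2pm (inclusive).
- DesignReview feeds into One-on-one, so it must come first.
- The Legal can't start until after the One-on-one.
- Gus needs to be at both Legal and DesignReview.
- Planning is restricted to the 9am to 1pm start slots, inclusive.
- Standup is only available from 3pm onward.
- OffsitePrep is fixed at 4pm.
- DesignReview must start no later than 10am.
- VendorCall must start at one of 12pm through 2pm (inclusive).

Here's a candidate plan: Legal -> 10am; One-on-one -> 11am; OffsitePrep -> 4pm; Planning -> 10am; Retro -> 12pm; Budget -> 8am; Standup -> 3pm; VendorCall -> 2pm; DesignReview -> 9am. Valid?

Gus needs to be at both Legal and DesignReview — holds.
Tess needs to be at both OffsitePrep and Planning — holds.
Ben needs to be at both Planning and Legal — violated.
Standup is only available from 3pm onward — holds.
Legal must start at one of 9am through 2pm (inclusive) — holds.
DesignReview feeds into One-on-one, so it must come first — holds.
DesignReview must start no later than 10am — holds.
OffsitePrep is fixed at 4pm — holds.
There is only one room — violated.
VendorCall must start at one of 12pm through 2pm (inclusive) — holds.
The Legal can't start until after the One-on-one — violated.
Planning is restricted to the 9am to 1pm start slots, inclusive — holds.

No — it violates: Ben needs to be at both Planning and Legal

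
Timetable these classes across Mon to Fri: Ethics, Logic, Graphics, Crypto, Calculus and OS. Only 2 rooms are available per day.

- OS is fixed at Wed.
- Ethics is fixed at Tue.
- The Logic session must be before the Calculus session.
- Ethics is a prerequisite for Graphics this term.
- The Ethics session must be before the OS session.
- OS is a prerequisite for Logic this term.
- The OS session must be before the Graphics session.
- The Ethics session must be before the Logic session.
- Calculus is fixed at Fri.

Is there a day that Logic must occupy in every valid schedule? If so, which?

Thu

OS is fixed at Wed and must come before Logic, so Logic is at least Thu.
Calculus is fixed at Fri and must come after Logic, so Logic is at most Thu.
So Logic must be Thu.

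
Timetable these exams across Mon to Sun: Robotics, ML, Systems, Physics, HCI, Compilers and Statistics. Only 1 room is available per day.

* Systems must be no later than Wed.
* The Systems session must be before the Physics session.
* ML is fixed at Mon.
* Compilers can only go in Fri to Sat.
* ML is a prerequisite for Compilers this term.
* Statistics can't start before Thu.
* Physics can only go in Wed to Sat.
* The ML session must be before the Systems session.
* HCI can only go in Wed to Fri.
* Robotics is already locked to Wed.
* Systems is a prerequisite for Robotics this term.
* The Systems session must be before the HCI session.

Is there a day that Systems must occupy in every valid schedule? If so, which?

Tue

ML is fixed at Mon and must come before Systems, so Systems is at least Tue.
Robotics is fixed at Wed and must come after Systems, so Systems is at most Tue.
So Systems must be Tue.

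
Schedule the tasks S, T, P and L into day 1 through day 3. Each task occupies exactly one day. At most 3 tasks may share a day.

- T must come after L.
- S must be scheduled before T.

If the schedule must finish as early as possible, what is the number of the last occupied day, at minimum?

The precedence chain requires at least 2 distinct days.
With at most 3 per day and 4 tasks, at least 2 days are needed.
2 works (last occupied day: day 2): for example T=day 2; P=day 1; L=day 1; S=day 1.

day 2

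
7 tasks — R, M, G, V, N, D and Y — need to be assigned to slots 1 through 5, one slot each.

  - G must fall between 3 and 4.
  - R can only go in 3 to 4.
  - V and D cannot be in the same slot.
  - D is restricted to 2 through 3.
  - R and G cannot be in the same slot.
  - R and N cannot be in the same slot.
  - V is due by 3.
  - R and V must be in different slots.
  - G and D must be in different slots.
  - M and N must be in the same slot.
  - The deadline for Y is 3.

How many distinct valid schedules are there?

Splitting on R: it can be 3 (36), 4 (24). Listing each branch's schedules as (M, G, V, N, D, Y):
R=3: (1,4,1,1,2,1) (1,4,1,1,2,2) (1,4,1,1,2,3) (1,4,1,1,3,1) (1,4,1,1,3,2) (1,4,1,1,3,3) (1,4,2,1,3,1) (1,4,2,1,3,2) (1,4,2,1,3,3) (2,4,1,2,2,1) (2,4,1,2,2,2) (2,4,1,2,2,3) (2,4,1,2,3,1) (2,4,1,2,3,2) (2,4,1,2,3,3) (2,4,2,2,3,1) (2,4,2,2,3,2) (2,4,2,2,3,3) (4,4,1,4,2,1) (4,4,1,4,2,2) (4,4,1,4,2,3) (4,4,1,4,3,1) (4,4,1,4,3,2) (4,4,1,4,3,3) (4,4,2,4,3,1) (4,4,2,4,3,2) (4,4,2,4,3,3) (5,4,1,5,2,1) (5,4,1,5,2,2) (5,4,1,5,2,3) (5,4,1,5,3,1) (5,4,1,5,3,2) (5,4,1,5,3,3) (5,4,2,5,3,1) (5,4,2,5,3,2) (5,4,2,5,3,3) — 36.
R=4: (1,3,1,1,2,1) (1,3,1,1,2,2) (1,3,1,1,2,3) (1,3,3,1,2,1) (1,3,3,1,2,2) (1,3,3,1,2,3) (2,3,1,2,2,1) (2,3,1,2,2,2) (2,3,1,2,2,3) (2,3,3,2,2,1) (2,3,3,2,2,2) (2,3,3,2,2,3) (3,3,1,3,2,1) (3,3,1,3,2,2) (3,3,1,3,2,3) (3,3,3,3,2,1) (3,3,3,3,2,2) (3,3,3,3,2,3) (5,3,1,5,2,1) (5,3,1,5,2,2) (5,3,1,5,2,3) (5,3,3,5,2,1) (5,3,3,5,2,2) (5,3,3,5,2,3) — 24.
Summing: 36 + 24 = 60.

60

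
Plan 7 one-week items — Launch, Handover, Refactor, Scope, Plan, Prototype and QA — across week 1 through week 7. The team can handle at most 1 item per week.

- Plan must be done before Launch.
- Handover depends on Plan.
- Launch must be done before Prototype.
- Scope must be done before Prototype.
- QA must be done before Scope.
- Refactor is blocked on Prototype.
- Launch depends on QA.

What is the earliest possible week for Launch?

week 3

Precedence pushes Launch to at least week 2; downstream work caps Launch at week 5.
Launch at week 3 is achievable: Prototype=week 5, Scope=week 4, Handover=week 6, QA=week 2, Refactor=week 7, Launch=week 3, Plan=week 1.
Nothing earlier works — the capacity limit rule out every week before week 3.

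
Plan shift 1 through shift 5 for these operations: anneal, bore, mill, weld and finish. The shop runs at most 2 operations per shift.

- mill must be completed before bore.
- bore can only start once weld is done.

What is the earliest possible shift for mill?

shift 1

Downstream work caps mill at shift 4.
mill at shift 1 is achievable: bore in shift 2, mill in shift 1, weld in shift 1, anneal in shift 2, finish in shift 3.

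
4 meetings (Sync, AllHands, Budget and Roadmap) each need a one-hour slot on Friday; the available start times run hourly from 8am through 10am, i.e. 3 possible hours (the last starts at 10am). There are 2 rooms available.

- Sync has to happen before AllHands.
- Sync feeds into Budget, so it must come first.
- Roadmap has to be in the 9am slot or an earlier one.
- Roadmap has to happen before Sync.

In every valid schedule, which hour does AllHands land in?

Precedence pushes AllHands to at least 10am.
So AllHands is pinned to 10am.

10am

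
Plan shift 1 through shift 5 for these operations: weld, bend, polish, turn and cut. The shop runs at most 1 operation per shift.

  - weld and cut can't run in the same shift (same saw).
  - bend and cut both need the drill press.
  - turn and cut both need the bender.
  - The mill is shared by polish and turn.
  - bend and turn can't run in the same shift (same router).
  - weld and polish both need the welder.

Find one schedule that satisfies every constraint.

bend in shift 2, turn in shift 4, cut in shift 5, polish in shift 3, weld in shift 1

Checking: weld(shift 1) != cut(shift 5); polish(shift 3) != turn(shift 4); bend(shift 2) != cut(shift 5); weld(shift 1) != polish(shift 3); turn(shift 4) != cut(shift 5); bend(shift 2) != turn(shift 4); max 1 per shift (cap 1).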